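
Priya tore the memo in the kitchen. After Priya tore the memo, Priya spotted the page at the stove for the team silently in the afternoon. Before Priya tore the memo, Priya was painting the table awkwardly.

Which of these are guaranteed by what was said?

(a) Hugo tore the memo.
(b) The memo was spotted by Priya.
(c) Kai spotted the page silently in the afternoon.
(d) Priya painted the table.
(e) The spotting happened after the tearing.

(a) Not entailed — the passage has Priya tearing the memo, not Hugo.
(b) Not entailed — Priya spotted the page, not the memo; the memo belongs to the tearing event.
(c) Not entailed — the passage has Priya spotting the page, not Kai.
(d) Not entailed — 'was painting' is progressive on an accomplishment; it does not entail the completed 'painted'.
(e) Entailed — the narrative places the tearing before the spotting.

(e)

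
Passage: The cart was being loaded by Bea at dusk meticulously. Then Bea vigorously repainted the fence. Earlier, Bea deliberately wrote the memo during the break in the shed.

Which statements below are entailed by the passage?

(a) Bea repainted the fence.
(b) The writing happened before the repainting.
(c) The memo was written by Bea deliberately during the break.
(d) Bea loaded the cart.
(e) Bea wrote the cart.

(a), (b), (c)

(a) Entailed — dropping 'vigorously' leaves a sub-description the original still satisfies.
(b) Entailed — the narrative places the writing before the repainting.
(c) Entailed — dropping 'in the shed' leaves a sub-description the original still satisfies.
(d) Not entailed — 'was loading' is progressive on an accomplishment; it does not entail the completed 'loaded'.
(e) Not entailed — Bea wrote the memo, not the cart; the cart belongs to the loading event.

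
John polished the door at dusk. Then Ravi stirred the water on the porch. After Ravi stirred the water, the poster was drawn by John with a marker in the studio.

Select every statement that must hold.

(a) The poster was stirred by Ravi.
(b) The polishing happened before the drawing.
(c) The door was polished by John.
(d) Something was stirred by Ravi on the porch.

(a) Not entailed — Ravi stirred the water, not the poster; the poster belongs to the drawing event.
(b) Entailed — the narrative places the polishing before the drawing.
(c) Entailed — this follows by dropping conjuncts from the polishing event's description.
(d) Entailed — generalizing the patient leaves a sub-description the original still satisfies.

(b), (c), (d)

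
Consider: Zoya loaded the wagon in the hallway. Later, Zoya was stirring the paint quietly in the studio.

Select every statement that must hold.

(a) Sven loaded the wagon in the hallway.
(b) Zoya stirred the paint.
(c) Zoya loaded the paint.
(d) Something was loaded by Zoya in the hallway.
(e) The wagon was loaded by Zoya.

(b), (d), (e)

(a) Not entailed — the passage has Zoya loading the wagon, not Sven.
(b) Entailed — 'stir' is an activity; 'was stirring' entails that some stirring happened, so 'stirred' holds.
(c) Not entailed — Zoya loaded the wagon, not the paint; the paint belongs to the stirring event.
(d) Entailed — this follows by dropping conjuncts from the loading event's description.
(e) Entailed — the original entails any weakening of itself; this just drops 'in the hallway'.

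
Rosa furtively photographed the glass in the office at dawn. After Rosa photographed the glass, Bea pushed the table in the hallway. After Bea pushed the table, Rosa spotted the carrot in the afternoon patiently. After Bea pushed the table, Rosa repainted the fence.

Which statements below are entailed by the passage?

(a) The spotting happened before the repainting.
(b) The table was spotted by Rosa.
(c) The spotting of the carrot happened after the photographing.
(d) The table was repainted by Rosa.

(c)

(a) Not entailed — the narrative doesn't order the spotting relative to the repainting.
(b) Not entailed — Rosa spotted the carrot, not the table; the table belongs to the pushing event.
(c) Entailed — the narrative places the photographing before the spotting.
(d) Not entailed — Rosa repainted the fence, not the table; the table belongs to the pushing event.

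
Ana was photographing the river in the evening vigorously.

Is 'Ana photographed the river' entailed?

'was photographing' is progressive; for an accomplishment like 'photograph the river', it doesn't entail completion.

no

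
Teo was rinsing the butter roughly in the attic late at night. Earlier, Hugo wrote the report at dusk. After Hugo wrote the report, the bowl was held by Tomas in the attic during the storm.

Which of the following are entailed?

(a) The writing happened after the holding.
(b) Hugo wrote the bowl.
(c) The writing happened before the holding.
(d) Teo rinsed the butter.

(a) Not entailed — the narrative places the writing before the holding, not after.
(b) Not entailed — Hugo wrote the report, not the bowl; the bowl belongs to the holding event.
(c) Entailed — the narrative places the writing before the holding.
(d) Entailed — 'rinse' is an activity; 'was rinsing' entails that some rinsing happened, so 'rinsed' holds.

(c), (d)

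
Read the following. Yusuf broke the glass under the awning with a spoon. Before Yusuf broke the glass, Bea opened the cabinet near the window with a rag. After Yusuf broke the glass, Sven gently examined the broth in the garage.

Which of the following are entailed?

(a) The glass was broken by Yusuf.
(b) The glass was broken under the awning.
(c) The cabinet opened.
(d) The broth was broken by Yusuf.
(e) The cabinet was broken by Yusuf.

(a), (b), (c)

(a) Entailed — the original entails any weakening of itself; this just drops 'under the awning', 'with a spoon'.
(b) Entailed — dropping 'with a spoon' and generalizing the agent leaves a sub-description the original still satisfies.
(c) Entailed — 'Bea opened the cabinet' is causative; it entails the inchoative 'the cabinet opened'.
(d) Not entailed — Yusuf broke the glass, not the broth; the broth belongs to the examining event.
(e) Not entailed — Yusuf broke the glass, not the cabinet; the cabinet belongs to the opening event.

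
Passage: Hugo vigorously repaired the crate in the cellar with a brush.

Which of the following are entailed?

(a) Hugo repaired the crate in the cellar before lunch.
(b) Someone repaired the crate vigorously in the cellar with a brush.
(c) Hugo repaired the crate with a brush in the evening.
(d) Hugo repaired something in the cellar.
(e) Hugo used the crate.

(b), (d)

(a) Not entailed — 'before lunch' adds information not in the original event.
(b) Entailed — the original entails any weakening of itself; this just generalizes the agent.
(c) Not entailed — 'in the evening' adds information not in the original event.
(d) Entailed — this follows by dropping conjuncts from the repairing event's description.
(e) Not entailed — the crate is the patient, not an instrument — Hugo used a brush.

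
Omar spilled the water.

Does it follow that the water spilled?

'Omar spilled the water' is the causative; it entails the inchoative 'the water spilled'.

yes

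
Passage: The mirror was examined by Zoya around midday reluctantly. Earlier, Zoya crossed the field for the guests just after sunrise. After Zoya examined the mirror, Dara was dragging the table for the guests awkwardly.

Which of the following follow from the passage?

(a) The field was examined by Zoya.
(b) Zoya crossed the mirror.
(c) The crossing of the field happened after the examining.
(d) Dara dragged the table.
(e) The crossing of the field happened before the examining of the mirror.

(a) Not entailed — Zoya examined the mirror, not the field; the field belongs to the crossing event.
(b) Not entailed — Zoya crossed the field, not the mirror; the mirror belongs to the examining event.
(c) Not entailed — the narrative places the crossing before the examining, not after.
(d) Entailed — 'drag' is an activity; 'was dragging' entails that some dragging happened, so 'dragged' holds.
(e) Entailed — the narrative places the crossing before the examining.

(d), (e)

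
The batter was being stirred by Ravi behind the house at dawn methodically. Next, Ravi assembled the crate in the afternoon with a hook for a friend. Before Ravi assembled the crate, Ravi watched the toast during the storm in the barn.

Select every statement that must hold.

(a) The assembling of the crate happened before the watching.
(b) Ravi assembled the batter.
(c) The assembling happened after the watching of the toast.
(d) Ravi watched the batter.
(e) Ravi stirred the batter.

(c), (e)

(a) Not entailed — the narrative places the watching before the assembling, not after.
(b) Not entailed — Ravi assembled the crate, not the batter; the batter belongs to the stirring event.
(c) Entailed — the narrative places the watching before the assembling.
(d) Not entailed — Ravi watched the toast, not the batter; the batter belongs to the stirring event.
(e) Entailed — 'stir' is an activity; 'was stirring' entails that some stirring happened, so 'stirred' holds.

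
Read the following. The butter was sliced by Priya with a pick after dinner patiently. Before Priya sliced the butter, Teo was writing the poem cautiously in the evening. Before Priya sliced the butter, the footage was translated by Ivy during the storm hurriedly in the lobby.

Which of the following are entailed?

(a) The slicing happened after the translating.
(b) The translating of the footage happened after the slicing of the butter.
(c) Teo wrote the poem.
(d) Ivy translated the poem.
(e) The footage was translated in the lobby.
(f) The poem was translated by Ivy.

(a) Entailed — the narrative places the translating before the slicing.
(b) Not entailed — the narrative places the translating before the slicing, not after.
(c) Not entailed — 'was writing' is progressive on an accomplishment; it does not entail the completed 'wrote'.
(d) Not entailed — Ivy translated the footage, not the poem; the poem belongs to the writing event.
(e) Entailed — dropping 'hurriedly', 'during the storm' and generalizing the agent leaves a sub-description the original still satisfies.
(f) Not entailed — Ivy translated the footage, not the poem; the poem belongs to the writing event.

(a), (e)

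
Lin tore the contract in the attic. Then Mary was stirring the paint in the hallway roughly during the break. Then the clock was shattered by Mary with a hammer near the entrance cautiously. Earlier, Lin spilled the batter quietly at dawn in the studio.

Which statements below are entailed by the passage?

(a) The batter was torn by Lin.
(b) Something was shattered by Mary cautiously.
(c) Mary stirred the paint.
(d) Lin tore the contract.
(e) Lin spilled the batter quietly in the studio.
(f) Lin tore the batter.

(b), (c), (d), (e)

(a) Not entailed — Lin tore the contract, not the batter; the batter belongs to the spilling event.
(b) Entailed — this follows by dropping conjuncts from the shattering event's description.
(c) Entailed — 'stir' is an activity; 'was stirring' entails that some stirring happened, so 'stirred' holds.
(d) Entailed — this follows by dropping conjuncts from the tearing event's description.
(e) Entailed — the original entails any weakening of itself; this just drops 'at dawn'.
(f) Not entailed — Lin tore the contract, not the batter; the batter belongs to the spilling event.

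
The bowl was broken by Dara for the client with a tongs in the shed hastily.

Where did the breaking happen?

'in the shed' marks the location of the breaking event.

in the shed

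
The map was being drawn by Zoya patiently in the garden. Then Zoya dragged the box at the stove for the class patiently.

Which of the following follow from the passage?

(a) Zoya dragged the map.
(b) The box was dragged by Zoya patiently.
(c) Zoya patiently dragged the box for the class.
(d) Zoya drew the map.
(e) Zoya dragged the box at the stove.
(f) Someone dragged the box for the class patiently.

(a) Not entailed — Zoya dragged the box, not the map; the map belongs to the drawing event.
(b) Entailed — dropping 'for the class', 'at the stove' leaves a sub-description the original still satisfies.
(c) Entailed — this follows by dropping conjuncts from the dragging event's description.
(d) Not entailed — 'was drawing' is progressive on an accomplishment; it does not entail the completed 'drew'.
(e) Entailed — dropping 'patiently', 'for the class' leaves a sub-description the original still satisfies.
(f) Entailed — every conjunct here is already in the original dragging event.

(b), (c), (e), (f)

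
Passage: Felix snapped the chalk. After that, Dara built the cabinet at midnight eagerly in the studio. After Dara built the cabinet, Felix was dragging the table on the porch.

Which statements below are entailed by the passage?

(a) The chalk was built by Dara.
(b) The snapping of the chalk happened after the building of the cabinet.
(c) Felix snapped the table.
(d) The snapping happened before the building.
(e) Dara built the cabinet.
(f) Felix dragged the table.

(d), (e), (f)

(a) Not entailed — Dara built the cabinet, not the chalk; the chalk belongs to the snapping event.
(b) Not entailed — the narrative places the snapping before the building, not after.
(c) Not entailed — Felix snapped the chalk, not the table; the table belongs to the dragging event.
(d) Entailed — the narrative places the snapping before the building.
(e) Entailed — the original entails any weakening of itself; this just drops 'eagerly', 'at midnight', 'in the studio'.
(f) Entailed — 'drag' is an activity; 'was dragging' entails that some dragging happened, so 'dragged' holds.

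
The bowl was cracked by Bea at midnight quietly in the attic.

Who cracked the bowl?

'Bea' marks the agent of the cracking event.

Bea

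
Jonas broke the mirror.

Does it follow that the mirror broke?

'Jonas broke the mirror' is the causative; it entails the inchoative 'the mirror broke'.

yes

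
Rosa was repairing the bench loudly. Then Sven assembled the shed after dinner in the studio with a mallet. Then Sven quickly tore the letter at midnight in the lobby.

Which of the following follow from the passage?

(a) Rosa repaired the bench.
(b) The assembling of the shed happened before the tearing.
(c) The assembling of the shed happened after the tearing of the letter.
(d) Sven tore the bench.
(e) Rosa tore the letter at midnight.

(b)

(a) Not entailed — 'was repairing' is progressive on an accomplishment; it does not entail the completed 'repaired'.
(b) Entailed — the narrative places the assembling before the tearing.
(c) Not entailed — the narrative places the assembling before the tearing, not after.
(d) Not entailed — Sven tore the letter, not the bench; the bench belongs to the repairing event.
(e) Not entailed — the passage has Sven tearing the letter, not Rosa.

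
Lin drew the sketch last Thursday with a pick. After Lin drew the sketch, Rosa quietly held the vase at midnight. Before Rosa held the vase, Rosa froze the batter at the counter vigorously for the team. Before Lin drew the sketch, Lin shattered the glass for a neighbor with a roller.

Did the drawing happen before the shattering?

no

The narrative orders the shattering before the drawing.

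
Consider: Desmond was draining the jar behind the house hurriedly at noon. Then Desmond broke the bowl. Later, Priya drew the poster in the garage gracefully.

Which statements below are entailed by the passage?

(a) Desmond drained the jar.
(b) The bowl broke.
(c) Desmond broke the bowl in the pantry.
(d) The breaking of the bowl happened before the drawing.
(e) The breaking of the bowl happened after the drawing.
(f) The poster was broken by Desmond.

(a) Not entailed — 'was draining' is progressive on an accomplishment; it does not entail the completed 'drained'.
(b) Entailed — 'Desmond broke the bowl' is causative; it entails the inchoative 'the bowl broke'.
(c) Not entailed — 'in the pantry' adds information not in the original event.
(d) Entailed — the narrative places the breaking before the drawing.
(e) Not entailed — the narrative places the breaking before the drawing, not after.
(f) Not entailed — Desmond broke the bowl, not the poster; the poster belongs to the drawing event.

(b), (d)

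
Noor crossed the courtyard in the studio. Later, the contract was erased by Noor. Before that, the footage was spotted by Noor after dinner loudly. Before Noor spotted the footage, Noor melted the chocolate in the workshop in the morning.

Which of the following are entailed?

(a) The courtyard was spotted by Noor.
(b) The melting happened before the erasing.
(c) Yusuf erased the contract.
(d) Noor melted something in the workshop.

(b), (d)

(a) Not entailed — Noor spotted the footage, not the courtyard; the courtyard belongs to the crossing event.
(b) Entailed — the narrative places the melting before the erasing.
(c) Not entailed — the passage has Noor erasing the contract, not Yusuf.
(d) Entailed — the original entails any weakening of itself; this just drops 'in the morning' and generalizes the patient.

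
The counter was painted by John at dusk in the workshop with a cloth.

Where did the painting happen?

'in the workshop' marks the location of the painting event.

in the workshop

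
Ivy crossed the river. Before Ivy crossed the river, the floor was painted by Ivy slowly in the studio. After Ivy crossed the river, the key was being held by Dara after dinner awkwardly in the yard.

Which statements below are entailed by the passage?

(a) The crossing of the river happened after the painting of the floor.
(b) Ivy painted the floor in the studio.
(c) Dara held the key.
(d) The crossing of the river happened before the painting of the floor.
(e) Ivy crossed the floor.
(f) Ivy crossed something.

(a) Entailed — the narrative places the painting before the crossing.
(b) Entailed — the original entails any weakening of itself; this just drops 'slowly'.
(c) Entailed — 'hold' is an activity; 'was holding' entails that some holding happened, so 'held' holds.
(d) Not entailed — the narrative places the painting before the crossing, not after.
(e) Not entailed — Ivy crossed the river, not the floor; the floor belongs to the painting event.
(f) Entailed — generalizing the patient leaves a sub-description the original still satisfies.

(a), (b), (c), (f)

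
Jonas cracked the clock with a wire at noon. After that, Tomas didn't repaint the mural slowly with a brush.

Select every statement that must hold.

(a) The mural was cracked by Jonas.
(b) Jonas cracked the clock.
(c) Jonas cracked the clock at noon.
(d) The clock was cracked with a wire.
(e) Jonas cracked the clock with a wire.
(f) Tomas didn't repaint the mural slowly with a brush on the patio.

(a) Not entailed — Jonas cracked the clock, not the mural; the mural belongs to the repainting event.
(b) Entailed — every conjunct here is already in the original cracking event.
(c) Entailed — every conjunct here is already in the original cracking event.
(d) Entailed — dropping 'at noon' and generalizing the agent leaves a sub-description the original still satisfies.
(e) Entailed — the original entails any weakening of itself; this just drops 'at noon'.
(f) Entailed — under negation, adding a further restriction is entailed: if no such repainting event occurred, none occurred on the patio either.

(b), (c), (d), (e), (f)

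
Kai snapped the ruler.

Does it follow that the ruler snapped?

yes

'Kai snapped the ruler' is the causative; it entails the inchoative 'the ruler snapped'.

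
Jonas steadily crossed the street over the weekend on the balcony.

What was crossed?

'the street' marks the patient of the crossing event.

the street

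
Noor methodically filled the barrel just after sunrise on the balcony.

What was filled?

'the barrel' marks the patient of the filling event.

the barrel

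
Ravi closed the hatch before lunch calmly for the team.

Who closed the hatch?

'Ravi' marks the agent of the closing event.

Ravi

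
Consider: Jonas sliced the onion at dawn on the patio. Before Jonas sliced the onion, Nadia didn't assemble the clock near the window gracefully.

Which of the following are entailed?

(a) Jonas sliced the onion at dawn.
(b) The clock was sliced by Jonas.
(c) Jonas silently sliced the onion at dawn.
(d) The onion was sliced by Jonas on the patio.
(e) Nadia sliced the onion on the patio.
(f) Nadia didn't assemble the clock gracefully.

(a), (d)

(a) Entailed — the original entails any weakening of itself; this just drops 'on the patio'.
(b) Not entailed — Jonas sliced the onion, not the clock; the clock belongs to the assembling event.
(c) Not entailed — 'silently' adds information not in the original event.
(d) Entailed — every conjunct here is already in the original slicing event.
(e) Not entailed — the passage has Jonas slicing the onion, not Nadia.
(f) Not entailed — dropping 'near the window' under negation is not valid — the original leaves open that Nadia assembled the clock some other way.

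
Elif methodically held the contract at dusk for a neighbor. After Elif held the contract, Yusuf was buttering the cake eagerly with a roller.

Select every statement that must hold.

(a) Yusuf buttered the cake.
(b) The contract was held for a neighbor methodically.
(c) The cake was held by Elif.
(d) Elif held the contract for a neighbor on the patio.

(a) Not entailed — 'was buttering' is progressive on an accomplishment; it does not entail the completed 'buttered'.
(b) Entailed — every conjunct here is already in the original holding event.
(c) Not entailed — Elif held the contract, not the cake; the cake belongs to the buttering event.
(d) Not entailed — 'on the patio' adds information not in the original event.

(b)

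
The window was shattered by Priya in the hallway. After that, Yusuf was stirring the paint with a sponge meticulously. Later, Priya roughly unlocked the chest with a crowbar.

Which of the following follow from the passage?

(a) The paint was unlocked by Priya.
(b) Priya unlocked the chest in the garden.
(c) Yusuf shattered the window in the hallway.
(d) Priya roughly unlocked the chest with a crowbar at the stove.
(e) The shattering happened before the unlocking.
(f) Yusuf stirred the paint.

(e), (f)

(a) Not entailed — Priya unlocked the chest, not the paint; the paint belongs to the stirring event.
(b) Not entailed — 'in the garden' adds information not in the original event.
(c) Not entailed — the passage has Priya shattering the window, not Yusuf.
(d) Not entailed — 'at the stove' adds information not in the original event.
(e) Entailed — the narrative places the shattering before the unlocking.
(f) Entailed — 'stir' is an activity; 'was stirring' entails that some stirring happened, so 'stirred' holds.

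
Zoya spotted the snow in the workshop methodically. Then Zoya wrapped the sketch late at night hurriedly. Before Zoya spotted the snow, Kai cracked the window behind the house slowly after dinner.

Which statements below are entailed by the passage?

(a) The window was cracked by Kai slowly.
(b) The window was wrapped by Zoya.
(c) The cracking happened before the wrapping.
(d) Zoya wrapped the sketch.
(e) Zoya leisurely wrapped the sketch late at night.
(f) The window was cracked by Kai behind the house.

(a) Entailed — every conjunct here is already in the original cracking event.
(b) Not entailed — Zoya wrapped the sketch, not the window; the window belongs to the cracking event.
(c) Entailed — the narrative places the cracking before the wrapping.
(d) Entailed — the original entails any weakening of itself; this just drops 'late at night', 'hurriedly'.
(e) Not entailed — 'leisurely' adds a manner not in (and inconsistent with) the original.
(f) Entailed — this follows by dropping conjuncts from the cracking event's description.

(a), (c), (d), (f)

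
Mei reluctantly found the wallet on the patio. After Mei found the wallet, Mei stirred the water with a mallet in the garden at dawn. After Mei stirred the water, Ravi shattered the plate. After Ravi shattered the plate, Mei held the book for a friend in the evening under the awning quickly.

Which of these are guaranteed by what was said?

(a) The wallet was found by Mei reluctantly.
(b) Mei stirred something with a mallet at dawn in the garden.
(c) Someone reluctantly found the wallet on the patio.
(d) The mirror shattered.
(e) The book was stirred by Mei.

(a) Entailed — this follows by dropping conjuncts from the finding event's description.
(b) Entailed — the original entails any weakening of itself; this just generalizes the patient.
(c) Entailed — every conjunct here is already in the original finding event.
(d) Not entailed — the plate is what shattered, not the mirror.
(e) Not entailed — Mei stirred the water, not the book; the book belongs to the holding event.

(a), (b), (c)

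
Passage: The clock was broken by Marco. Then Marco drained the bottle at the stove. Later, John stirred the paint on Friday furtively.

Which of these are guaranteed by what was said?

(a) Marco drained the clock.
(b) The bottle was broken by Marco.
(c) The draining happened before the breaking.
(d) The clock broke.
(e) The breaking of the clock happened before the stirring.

(d), (e)

(a) Not entailed — Marco drained the bottle, not the clock; the clock belongs to the breaking event.
(b) Not entailed — Marco broke the clock, not the bottle; the bottle belongs to the draining event.
(c) Not entailed — the narrative places the breaking before the draining, not after.
(d) Entailed — 'Marco broke the clock' is causative; it entails the inchoative 'the clock broke'.
(e) Entailed — the narrative places the breaking before the stirring.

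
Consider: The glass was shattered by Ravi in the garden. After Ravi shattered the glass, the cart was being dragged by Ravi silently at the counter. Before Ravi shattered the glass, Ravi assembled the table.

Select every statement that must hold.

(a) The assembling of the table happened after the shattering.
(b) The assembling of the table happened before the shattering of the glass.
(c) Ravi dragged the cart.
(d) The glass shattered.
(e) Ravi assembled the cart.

(b), (c), (d)

(a) Not entailed — the narrative places the assembling before the shattering, not after.
(b) Entailed — the narrative places the assembling before the shattering.
(c) Entailed — 'drag' is an activity; 'was dragging' entails that some dragging happened, so 'dragged' holds.
(d) Entailed — 'Ravi shattered the glass' is causative; it entails the inchoative 'the glass shattered'.
(e) Not entailed — Ravi assembled the table, not the cart; the cart belongs to the dragging event.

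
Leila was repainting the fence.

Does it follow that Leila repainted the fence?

'was repainting' is progressive; for an accomplishment like 'repaint the fence', it doesn't entail completion.

no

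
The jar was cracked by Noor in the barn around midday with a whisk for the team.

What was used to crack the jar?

a whisk

'with a whisk' marks the instrument of the cracking event.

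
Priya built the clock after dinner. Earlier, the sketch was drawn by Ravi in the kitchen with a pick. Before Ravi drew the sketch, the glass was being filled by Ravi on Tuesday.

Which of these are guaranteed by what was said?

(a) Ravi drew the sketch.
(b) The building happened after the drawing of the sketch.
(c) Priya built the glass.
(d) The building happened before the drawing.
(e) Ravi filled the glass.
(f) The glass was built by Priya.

(a) Entailed — dropping 'in the kitchen', 'with a pick' leaves a sub-description the original still satisfies.
(b) Entailed — the narrative places the drawing before the building.
(c) Not entailed — Priya built the clock, not the glass; the glass belongs to the filling event.
(d) Not entailed — the narrative places the drawing before the building, not after.
(e) Not entailed — 'was filling' is progressive on an accomplishment; it does not entail the completed 'filled'.
(f) Not entailed — Priya built the clock, not the glass; the glass belongs to the filling event.

(a), (b)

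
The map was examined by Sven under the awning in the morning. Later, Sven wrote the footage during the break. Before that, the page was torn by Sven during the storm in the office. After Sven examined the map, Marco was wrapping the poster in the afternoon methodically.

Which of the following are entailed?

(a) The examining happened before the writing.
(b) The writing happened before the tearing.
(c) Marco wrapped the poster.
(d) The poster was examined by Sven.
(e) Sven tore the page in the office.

(a), (e)

(a) Entailed — the narrative places the examining before the writing.
(b) Not entailed — the narrative places the tearing before the writing, not after.
(c) Not entailed — 'was wrapping' is progressive on an accomplishment; it does not entail the completed 'wrapped'.
(d) Not entailed — Sven examined the map, not the poster; the poster belongs to the wrapping event.
(e) Entailed — dropping 'during the storm' leaves a sub-description the original still satisfies.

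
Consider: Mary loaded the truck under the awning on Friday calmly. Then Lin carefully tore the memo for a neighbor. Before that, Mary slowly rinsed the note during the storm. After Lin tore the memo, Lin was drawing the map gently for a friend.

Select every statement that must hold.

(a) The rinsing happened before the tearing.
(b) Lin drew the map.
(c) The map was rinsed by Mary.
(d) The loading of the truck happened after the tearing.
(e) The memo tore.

(a) Entailed — the narrative places the rinsing before the tearing.
(b) Not entailed — 'was drawing' is progressive on an accomplishment; it does not entail the completed 'drew'.
(c) Not entailed — Mary rinsed the note, not the map; the map belongs to the drawing event.
(d) Not entailed — the narrative places the loading before the tearing, not after.
(e) Entailed — 'Lin tore the memo' is causative; it entails the inchoative 'the memo tore'.

(a), (e)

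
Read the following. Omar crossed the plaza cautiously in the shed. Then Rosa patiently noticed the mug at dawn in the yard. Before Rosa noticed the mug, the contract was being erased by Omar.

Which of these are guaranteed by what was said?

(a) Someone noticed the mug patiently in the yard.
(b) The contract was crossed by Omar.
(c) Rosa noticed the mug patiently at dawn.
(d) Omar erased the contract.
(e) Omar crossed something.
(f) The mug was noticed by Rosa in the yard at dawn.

(a), (c), (e), (f)

(a) Entailed — this follows by dropping conjuncts from the noticing event's description.
(b) Not entailed — Omar crossed the plaza, not the contract; the contract belongs to the erasing event.
(c) Entailed — the original entails any weakening of itself; this just drops 'in the yard'.
(d) Not entailed — 'was erasing' is progressive on an accomplishment; it does not entail the completed 'erased'.
(e) Entailed — the original entails any weakening of itself; this just drops 'cautiously', 'in the shed' and generalizes the patient.
(f) Entailed — this follows by dropping conjuncts from the noticing event's description.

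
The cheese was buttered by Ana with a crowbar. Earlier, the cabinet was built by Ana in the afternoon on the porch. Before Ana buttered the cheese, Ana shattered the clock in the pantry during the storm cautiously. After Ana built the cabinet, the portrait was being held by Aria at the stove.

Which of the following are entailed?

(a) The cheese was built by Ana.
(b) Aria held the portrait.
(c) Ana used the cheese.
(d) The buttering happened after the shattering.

(b), (d)

(a) Not entailed — Ana built the cabinet, not the cheese; the cheese belongs to the buttering event.
(b) Entailed — 'hold' is an activity; 'was holding' entails that some holding happened, so 'held' holds.
(c) Not entailed — the cheese is the patient, not an instrument — Ana used a crowbar.
(d) Entailed — the narrative places the shattering before the buttering.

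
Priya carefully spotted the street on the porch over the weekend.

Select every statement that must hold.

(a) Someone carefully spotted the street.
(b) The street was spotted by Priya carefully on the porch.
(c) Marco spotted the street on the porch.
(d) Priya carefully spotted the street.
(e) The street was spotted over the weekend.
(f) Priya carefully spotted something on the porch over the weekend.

(a), (b), (d), (e), (f)

(a) Entailed — every conjunct here is already in the original spotting event.
(b) Entailed — every conjunct here is already in the original spotting event.
(c) Not entailed — the passage has Priya spotting the street, not Marco.
(d) Entailed — this follows by dropping conjuncts from the spotting event's description.
(e) Entailed — the original entails any weakening of itself; this just drops 'carefully', 'on the porch' and generalizes the agent.
(f) Entailed — generalizing the patient leaves a sub-description the original still satisfies.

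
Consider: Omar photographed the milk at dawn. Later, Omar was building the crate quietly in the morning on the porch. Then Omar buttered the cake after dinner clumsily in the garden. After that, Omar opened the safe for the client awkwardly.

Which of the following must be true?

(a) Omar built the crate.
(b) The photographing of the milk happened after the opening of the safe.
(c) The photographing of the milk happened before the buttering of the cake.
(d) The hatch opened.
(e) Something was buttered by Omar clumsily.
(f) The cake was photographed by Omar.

(a) Not entailed — 'was building' is progressive on an accomplishment; it does not entail the completed 'built'.
(b) Not entailed — the narrative places the photographing before the opening, not after.
(c) Entailed — the narrative places the photographing before the buttering.
(d) Not entailed — the safe is what opened, not the hatch.
(e) Entailed — dropping 'after dinner', 'in the garden' and generalizing the patient leaves a sub-description the original still satisfies.
(f) Not entailed — Omar photographed the milk, not the cake; the cake belongs to the buttering event.

(c), (e)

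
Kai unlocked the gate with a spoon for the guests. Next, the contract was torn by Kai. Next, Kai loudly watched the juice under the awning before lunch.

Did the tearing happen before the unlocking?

The narrative orders the unlocking before the tearing.

no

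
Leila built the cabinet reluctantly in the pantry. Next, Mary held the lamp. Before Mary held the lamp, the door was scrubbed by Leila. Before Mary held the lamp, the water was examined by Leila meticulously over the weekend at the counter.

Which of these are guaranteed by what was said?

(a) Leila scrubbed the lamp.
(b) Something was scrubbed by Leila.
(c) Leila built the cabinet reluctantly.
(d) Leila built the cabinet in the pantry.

(a) Not entailed — Leila scrubbed the door, not the lamp; the lamp belongs to the holding event.
(b) Entailed — generalizing the patient leaves a sub-description the original still satisfies.
(c) Entailed — dropping 'in the pantry' leaves a sub-description the original still satisfies.
(d) Entailed — this follows by dropping conjuncts from the building event's description.

(b), (c), (d)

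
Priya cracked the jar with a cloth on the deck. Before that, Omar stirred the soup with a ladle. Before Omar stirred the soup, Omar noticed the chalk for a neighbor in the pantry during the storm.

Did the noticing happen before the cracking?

The narrative orders the noticing before the cracking.

yes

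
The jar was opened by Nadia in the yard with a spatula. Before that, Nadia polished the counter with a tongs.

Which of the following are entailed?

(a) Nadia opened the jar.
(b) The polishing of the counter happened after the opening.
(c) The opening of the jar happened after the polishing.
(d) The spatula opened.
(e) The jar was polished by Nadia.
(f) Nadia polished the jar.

(a), (c)

(a) Entailed — this follows by dropping conjuncts from the opening event's description.
(b) Not entailed — the narrative places the polishing before the opening, not after.
(c) Entailed — the narrative places the polishing before the opening.
(d) Not entailed — the jar is what opened, not the spatula.
(e) Not entailed — Nadia polished the counter, not the jar; the jar belongs to the opening event.
(f) Not entailed — Nadia polished the counter, not the jar; the jar belongs to the opening event.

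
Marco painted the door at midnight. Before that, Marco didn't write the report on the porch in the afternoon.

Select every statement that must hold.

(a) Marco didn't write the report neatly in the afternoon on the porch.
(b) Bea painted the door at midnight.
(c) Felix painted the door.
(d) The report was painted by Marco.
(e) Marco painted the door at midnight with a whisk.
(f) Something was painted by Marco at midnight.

(a) Entailed — under negation, adding a further restriction is entailed: if no such writing event occurred, none occurred neatly either.
(b) Not entailed — the passage has Marco painting the door, not Bea.
(c) Not entailed — the passage has Marco painting the door, not Felix.
(d) Not entailed — Marco painted the door, not the report; the report belongs to the writing event.
(e) Not entailed — 'with a whisk' adds information not in the original event.
(f) Entailed — the original entails any weakening of itself; this just generalizes the patient.

(a), (f)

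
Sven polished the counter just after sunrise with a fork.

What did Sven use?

'with a fork' marks the instrument of the polishing event.

a fork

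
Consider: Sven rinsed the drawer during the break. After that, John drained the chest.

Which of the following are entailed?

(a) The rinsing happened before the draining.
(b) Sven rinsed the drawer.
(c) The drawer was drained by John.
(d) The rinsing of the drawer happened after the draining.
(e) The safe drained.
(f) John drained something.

(a) Entailed — the narrative places the rinsing before the draining.
(b) Entailed — this follows by dropping conjuncts from the rinsing event's description.
(c) Not entailed — John drained the chest, not the drawer; the drawer belongs to the rinsing event.
(d) Not entailed — the narrative places the rinsing before the draining, not after.
(e) Not entailed — the chest is what drained, not the safe.
(f) Entailed — this follows by dropping conjuncts from the draining event's description.

(a), (b), (f)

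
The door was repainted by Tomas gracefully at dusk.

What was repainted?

'the door' marks the patient of the repainting event.

the door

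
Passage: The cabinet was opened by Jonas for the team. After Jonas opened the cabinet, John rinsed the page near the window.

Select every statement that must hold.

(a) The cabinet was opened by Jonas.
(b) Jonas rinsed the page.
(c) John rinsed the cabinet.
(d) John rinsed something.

(a), (d)

(a) Entailed — this follows by dropping conjuncts from the opening event's description.
(b) Not entailed — the passage has John rinsing the page, not Jonas.
(c) Not entailed — John rinsed the page, not the cabinet; the cabinet belongs to the opening event.
(d) Entailed — dropping 'near the window' and generalizing the patient leaves a sub-description the original still satisfies.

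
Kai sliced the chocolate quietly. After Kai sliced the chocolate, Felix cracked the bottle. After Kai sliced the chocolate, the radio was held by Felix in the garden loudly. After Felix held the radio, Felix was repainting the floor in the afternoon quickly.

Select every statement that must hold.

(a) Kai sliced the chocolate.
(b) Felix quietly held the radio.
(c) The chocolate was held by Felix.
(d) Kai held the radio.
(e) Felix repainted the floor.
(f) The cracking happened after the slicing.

(a), (f)

(a) Entailed — this follows by dropping conjuncts from the slicing event's description.
(b) Not entailed — 'quietly' adds a manner not in (and inconsistent with) the original.
(c) Not entailed — Felix held the radio, not the chocolate; the chocolate belongs to the slicing event.
(d) Not entailed — the passage has Felix holding the radio, not Kai.
(e) Not entailed — 'was repainting' is progressive on an accomplishment; it does not entail the completed 'repainted'.
(f) Entailed — the narrative places the slicing before the cracking.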